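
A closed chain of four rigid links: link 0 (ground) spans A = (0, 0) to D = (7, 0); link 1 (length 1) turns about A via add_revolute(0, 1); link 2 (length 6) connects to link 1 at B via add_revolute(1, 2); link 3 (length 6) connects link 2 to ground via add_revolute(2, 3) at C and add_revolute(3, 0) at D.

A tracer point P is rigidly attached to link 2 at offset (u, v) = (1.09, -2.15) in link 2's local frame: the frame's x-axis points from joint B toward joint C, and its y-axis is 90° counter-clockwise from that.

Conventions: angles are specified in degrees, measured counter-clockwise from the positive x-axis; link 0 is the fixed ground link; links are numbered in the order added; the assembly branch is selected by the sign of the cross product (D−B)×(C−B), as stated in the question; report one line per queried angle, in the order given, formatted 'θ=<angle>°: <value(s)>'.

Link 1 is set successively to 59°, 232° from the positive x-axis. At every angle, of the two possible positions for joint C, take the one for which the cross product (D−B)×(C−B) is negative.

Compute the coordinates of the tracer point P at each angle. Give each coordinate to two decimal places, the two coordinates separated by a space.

A=(0,0), D=(7.00,0)
θ=59°: B = A + 1.00·(cos59°, sin59°) = (0.5150, 0.8572)
θ=59°: |BD| = 6.5414
θ=59°: circle(B,6.00) ∩ circle(D,6.00): a=3.2707, h=5.0302
θ=59°:   candidates: C₊=(4.4167,5.4154) cross=32.904; C₋=(3.0984,-4.5582) cross=-32.904
θ=59°:   branch - wants cross < 0 → take C=(3.0984,-4.5582) (cross=-32.904)
θ=59°: ex = (C−B)/|BC| = (0.4306,-0.9026); ey = (0.9026,0.4306)
θ=59°: P = B + 1.09·ex + -2.15·ey = (-0.9562,-1.0523)
θ=232°: B = A + 1.00·(cos232°, sin232°) = (-0.6157, -0.7880)
θ=232°: |BD| = 7.6563
θ=232°: circle(B,6.00) ∩ circle(D,6.00): a=3.8282, h=4.6201
θ=232°:   candidates: C₊=(2.7167,4.2015) cross=35.373; C₋=(3.6677,-4.9896) cross=-35.373
θ=232°:   branch - wants cross < 0 → take C=(3.6677,-4.9896) (cross=-35.373)
θ=232°: ex = (C−B)/|BC| = (0.7139,-0.7003); ey = (0.7003,0.7139)
θ=232°: P = B + 1.09·ex + -2.15·ey = (-1.3431,-3.0862)

θ=59°: -0.96 -1.05
θ=232°: -1.34 -3.09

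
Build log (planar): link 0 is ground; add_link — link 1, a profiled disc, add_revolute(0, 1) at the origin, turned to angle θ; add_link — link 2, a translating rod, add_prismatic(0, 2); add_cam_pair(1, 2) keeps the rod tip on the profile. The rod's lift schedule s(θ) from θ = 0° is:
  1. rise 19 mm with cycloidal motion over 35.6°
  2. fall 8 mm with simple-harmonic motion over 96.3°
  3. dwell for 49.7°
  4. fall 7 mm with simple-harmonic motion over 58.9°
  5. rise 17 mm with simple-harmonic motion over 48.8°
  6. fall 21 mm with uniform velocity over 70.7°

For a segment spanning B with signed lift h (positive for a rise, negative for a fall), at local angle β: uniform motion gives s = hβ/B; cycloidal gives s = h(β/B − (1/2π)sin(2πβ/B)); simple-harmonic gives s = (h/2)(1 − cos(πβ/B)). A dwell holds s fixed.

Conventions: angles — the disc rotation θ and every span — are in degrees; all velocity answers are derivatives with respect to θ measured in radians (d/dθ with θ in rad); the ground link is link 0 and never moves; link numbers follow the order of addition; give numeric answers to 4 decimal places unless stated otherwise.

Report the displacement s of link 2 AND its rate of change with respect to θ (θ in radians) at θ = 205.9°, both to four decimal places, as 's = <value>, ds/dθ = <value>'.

seg 1 [0°–35.6°] cycloidal, h=19: full span → s += 19 → s = 19.0000
seg 2 [35.6°–131.9°] simple-harmonic, h=-8: full span → s += -8 → s = 11.0000
seg 3 [131.9°–181.6°] dwell: s stays 11.0000
seg 4 [181.6°–240.5°] simple-harmonic, h=-7: θ=205.9° here. β=24.3, B=58.9. -7/2·(1 − cos(π·0.4126)) = -2.5506 → s = 8.4494
velocity in seg [181.6°–240.5°] (simple-harmonic), θ in radians: β = 24.3° = 0.4241 rad, B = 58.9° = 1.0280 rad; ds/dθ = (πh/(2B)) sin(πβ/B) = (π·(-7)/(2·1.0280)) sin(π·0.4126) = -10.295093 mm/rad

s = 8.4494, ds/dθ = -10.2951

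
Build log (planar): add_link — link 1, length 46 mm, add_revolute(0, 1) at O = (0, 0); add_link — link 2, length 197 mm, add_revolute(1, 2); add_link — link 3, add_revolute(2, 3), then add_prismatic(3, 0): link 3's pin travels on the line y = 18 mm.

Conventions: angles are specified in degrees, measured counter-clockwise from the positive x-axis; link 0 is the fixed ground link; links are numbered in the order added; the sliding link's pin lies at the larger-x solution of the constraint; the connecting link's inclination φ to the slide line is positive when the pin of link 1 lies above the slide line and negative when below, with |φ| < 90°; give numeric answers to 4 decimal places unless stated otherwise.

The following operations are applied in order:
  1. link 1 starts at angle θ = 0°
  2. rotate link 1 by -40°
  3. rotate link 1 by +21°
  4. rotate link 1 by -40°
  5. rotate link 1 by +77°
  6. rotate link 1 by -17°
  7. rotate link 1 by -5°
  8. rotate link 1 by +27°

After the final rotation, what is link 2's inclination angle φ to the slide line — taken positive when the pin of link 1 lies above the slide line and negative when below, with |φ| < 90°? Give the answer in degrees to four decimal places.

geometry: r = 46 mm, L = 197 mm, e = 18 mm; θ starts at 0°
rotate link 1 by -40°: θ ← 0° -40° = -40°
rotate link 1 by +21°: θ ← -40° +21° = -19°
rotate link 1 by -40°: θ ← -19° -40° = -59°
rotate link 1 by +77°: θ ← -59° +77° = 18°
rotate link 1 by -17°: θ ← 18° -17° = 1°
rotate link 1 by -5°: θ ← 1° -5° = -4°
rotate link 1 by +27°: θ ← -4° +27° = 23°
h = r sin θ − e = 17.973632 − 18 = -0.026368
sin φ = h / L = -0.026368 / 197 = -0.00013385
φ = arcsin(-0.00013385) = -0.007669°

-0.0077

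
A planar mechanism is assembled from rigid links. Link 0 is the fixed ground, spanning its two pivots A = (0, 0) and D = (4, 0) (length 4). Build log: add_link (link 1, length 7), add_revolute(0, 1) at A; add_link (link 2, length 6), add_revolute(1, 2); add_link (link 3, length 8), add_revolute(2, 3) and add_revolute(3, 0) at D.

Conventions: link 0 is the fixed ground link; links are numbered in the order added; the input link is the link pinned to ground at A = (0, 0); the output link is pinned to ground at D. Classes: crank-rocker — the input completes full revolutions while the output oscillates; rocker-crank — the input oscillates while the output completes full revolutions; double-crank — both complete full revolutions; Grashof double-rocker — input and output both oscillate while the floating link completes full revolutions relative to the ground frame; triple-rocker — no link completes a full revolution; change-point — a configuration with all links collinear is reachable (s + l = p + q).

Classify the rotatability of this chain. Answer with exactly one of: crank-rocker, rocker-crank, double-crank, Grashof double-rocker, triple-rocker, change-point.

lengths: ground=4, input=7, coupler=6, output=8
sorted: s=4 (shortest), l=8 (longest), p+q=13
s + l = 12 vs p + q = 13
s + l < p + q (Grashof) with shortest = ground link → double-crank

double-crank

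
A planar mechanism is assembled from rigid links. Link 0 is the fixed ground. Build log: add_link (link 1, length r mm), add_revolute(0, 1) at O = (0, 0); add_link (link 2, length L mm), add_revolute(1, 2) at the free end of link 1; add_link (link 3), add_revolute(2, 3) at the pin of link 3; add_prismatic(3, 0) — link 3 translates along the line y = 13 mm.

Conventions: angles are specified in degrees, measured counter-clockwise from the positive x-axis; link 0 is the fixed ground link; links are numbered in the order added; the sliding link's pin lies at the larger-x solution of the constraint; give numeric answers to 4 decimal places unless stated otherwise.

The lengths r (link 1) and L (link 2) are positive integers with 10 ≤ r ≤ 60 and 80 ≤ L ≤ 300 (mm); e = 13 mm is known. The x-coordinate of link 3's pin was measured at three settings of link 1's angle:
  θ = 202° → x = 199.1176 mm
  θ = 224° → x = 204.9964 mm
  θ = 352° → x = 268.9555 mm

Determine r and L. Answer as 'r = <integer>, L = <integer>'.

constraint per measurement: (x − r cos θ)² + (r sin θ − e)² = L²
subtracting the θ₁ and θ₂ equations cancels the r² and L² terms:
r = (x₁² − x₂²) / (2[(x₁cos θ₁ + e sin θ₁) − (x₂cos θ₂ + e sin θ₂)]) = 36.0000 → r = 36
L² = (x₁ − r cos θ₁)² + (r sin θ₁ − e)² = 54755.9913 → L = 234.0000 → L = 234
check at θ₃=352°: x = 268.9555 (printed 268.9555) ✓

r = 36, L = 234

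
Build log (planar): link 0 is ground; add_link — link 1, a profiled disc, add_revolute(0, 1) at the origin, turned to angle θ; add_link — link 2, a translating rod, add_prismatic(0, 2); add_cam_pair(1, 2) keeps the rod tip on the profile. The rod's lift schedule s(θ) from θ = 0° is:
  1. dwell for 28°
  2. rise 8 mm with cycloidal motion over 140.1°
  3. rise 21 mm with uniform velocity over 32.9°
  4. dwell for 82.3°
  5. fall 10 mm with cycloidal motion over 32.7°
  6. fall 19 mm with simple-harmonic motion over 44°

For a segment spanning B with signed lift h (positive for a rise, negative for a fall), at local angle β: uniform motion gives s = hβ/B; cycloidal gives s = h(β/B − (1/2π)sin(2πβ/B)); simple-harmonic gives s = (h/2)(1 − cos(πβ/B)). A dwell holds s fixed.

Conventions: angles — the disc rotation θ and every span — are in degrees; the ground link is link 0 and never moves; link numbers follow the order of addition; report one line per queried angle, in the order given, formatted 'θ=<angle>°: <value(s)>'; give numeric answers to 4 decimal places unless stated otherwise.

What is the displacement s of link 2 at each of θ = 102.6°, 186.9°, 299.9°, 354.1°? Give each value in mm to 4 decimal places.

seg 1 [0°–28°] dwell: s stays 0.0000
seg 2 [28°–168.1°] cycloidal, h=8: θ=102.6° here. β=74.6, B=140.1. 8·(0.5325 − sin(2π·0.5325)/(2π)) = 4.5178 → s = 4.5178
seg 2 [28°–168.1°] cycloidal, h=8: full span → s += 8 → s = 8.0000
seg 3 [168.1°–201°] uniform, h=21: θ=186.9° here. β=18.8, B=32.9. 21·18.8/32.9 = 12.0000 → s = 20.0000
seg 3 [168.1°–201°] uniform, h=21: full span → s += 21 → s = 29.0000
seg 4 [201°–283.3°] dwell: s stays 29.0000
seg 5 [283.3°–316°] cycloidal, h=-10: θ=299.9° here. β=16.6, B=32.7. -10·(0.5076 − sin(2π·0.5076)/(2π)) = -5.1529 → s = 23.8471
seg 5 [283.3°–316°] cycloidal, h=-10: full span → s += -10 → s = 19.0000
seg 6 [316°–360°] simple-harmonic, h=-19: θ=354.1° here. β=38.1, B=44. -19/2·(1 − cos(π·0.8659)) = -18.1695 → s = 0.8305

θ=102.6°: 4.5178
θ=186.9°: 20.0000
θ=299.9°: 23.8471
θ=354.1°: 0.8305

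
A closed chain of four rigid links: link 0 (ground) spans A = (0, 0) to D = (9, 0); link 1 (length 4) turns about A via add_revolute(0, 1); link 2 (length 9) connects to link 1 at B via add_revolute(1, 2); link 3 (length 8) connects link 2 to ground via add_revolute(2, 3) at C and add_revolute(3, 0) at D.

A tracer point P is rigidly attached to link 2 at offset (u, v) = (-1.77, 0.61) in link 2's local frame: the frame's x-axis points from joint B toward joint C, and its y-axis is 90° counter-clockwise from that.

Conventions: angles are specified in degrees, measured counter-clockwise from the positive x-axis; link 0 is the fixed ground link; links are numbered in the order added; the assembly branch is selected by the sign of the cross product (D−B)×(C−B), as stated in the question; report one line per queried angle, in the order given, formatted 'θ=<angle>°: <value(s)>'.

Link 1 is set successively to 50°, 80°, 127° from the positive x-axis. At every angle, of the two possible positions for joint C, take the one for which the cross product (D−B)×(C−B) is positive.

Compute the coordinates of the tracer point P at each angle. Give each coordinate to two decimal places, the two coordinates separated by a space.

A=(0,0), D=(9.00,0)
θ=50°: B = A + 4.00·(cos50°, sin50°) = (2.5712, 3.0642)
θ=50°: |BD| = 7.1217
θ=50°: circle(B,9.00) ∩ circle(D,8.00): a=4.7544, h=7.6417
θ=50°:   candidates: C₊=(10.1509,7.9168) cross=54.422; C₋=(3.5751,-5.8797) cross=-54.422
θ=50°:   branch + wants cross > 0 → take C=(10.1509,7.9168) (cross=54.422)
θ=50°: ex = (C−B)/|BC| = (0.8422,0.5392); ey = (-0.5392,0.8422)
θ=50°: P = B + -1.77·ex + 0.61·ey = (0.7516,2.6236)
θ=80°: B = A + 4.00·(cos80°, sin80°) = (0.6946, 3.9392)
θ=80°: |BD| = 9.1922
θ=80°: circle(B,9.00) ∩ circle(D,8.00): a=5.5208, h=7.1078
θ=80°:   candidates: C₊=(8.7287,7.9954) cross=65.336; C₋=(2.6368,-4.8487) cross=-65.336
θ=80°:   branch + wants cross > 0 → take C=(8.7287,7.9954) (cross=65.336)
θ=80°: ex = (C−B)/|BC| = (0.8927,0.4507); ey = (-0.4507,0.8927)
θ=80°: P = B + -1.77·ex + 0.61·ey = (-1.1604,3.6861)
θ=127°: B = A + 4.00·(cos127°, sin127°) = (-2.4073, 3.1945)
θ=127°: |BD| = 11.8461
θ=127°: circle(B,9.00) ∩ circle(D,8.00): a=6.6406, h=6.0747
θ=127°:   candidates: C₊=(5.6255,7.2535) cross=71.962; C₋=(2.3491,-4.4459) cross=-71.962
θ=127°:   branch + wants cross > 0 → take C=(5.6255,7.2535) (cross=71.962)
θ=127°: ex = (C−B)/|BC| = (0.8925,0.4510); ey = (-0.4510,0.8925)
θ=127°: P = B + -1.77·ex + 0.61·ey = (-4.2621,2.9407)

θ=50°: 0.75 2.62
θ=80°: -1.16 3.69
θ=127°: -4.26 2.94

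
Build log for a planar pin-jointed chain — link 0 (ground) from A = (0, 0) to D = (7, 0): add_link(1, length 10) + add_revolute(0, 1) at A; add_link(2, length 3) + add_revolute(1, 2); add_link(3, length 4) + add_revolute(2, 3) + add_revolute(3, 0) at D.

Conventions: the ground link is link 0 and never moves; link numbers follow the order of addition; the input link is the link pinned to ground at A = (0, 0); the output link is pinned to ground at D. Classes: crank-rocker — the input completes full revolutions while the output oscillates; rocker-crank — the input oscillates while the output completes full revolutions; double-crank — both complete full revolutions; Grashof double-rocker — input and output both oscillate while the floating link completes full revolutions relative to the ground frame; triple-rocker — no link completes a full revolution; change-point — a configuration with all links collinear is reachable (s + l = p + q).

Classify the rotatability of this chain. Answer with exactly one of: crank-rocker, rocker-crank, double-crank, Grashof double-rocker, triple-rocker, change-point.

lengths: ground=7, input=10, coupler=3, output=4
sorted: s=3 (shortest), l=10 (longest), p+q=11
s + l = 13 vs p + q = 11
s + l > p + q → non-Grashof → no link fully rotates → triple-rocker

triple-rocker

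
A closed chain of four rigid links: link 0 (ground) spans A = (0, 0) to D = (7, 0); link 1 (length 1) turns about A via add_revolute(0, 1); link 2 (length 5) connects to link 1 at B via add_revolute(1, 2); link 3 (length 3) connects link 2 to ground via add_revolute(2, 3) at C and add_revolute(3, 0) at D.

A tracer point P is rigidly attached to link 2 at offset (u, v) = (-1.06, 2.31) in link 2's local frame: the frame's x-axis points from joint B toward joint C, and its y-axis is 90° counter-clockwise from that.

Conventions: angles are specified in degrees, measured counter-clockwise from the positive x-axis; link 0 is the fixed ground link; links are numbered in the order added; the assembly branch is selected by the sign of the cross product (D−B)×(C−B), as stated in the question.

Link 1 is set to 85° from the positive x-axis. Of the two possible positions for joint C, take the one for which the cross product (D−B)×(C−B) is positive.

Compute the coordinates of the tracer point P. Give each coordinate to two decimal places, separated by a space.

A=(0,0), D=(7.00,0)
B = A + 1.00·(cos85°, sin85°) = (0.0872, 0.9962)
|BD| = 6.9843
circle(B,5.00) ∩ circle(D,3.00): a=4.6376, h=1.8690
  candidates: C₊=(4.9439,2.1846) cross=13.053; C₋=(4.4107,-1.5151) cross=-13.053
  branch + wants cross > 0 → take C=(4.9439,2.1846) (cross=13.053)
ex = (C−B)/|BC| = (0.9713,0.2377); ey = (-0.2377,0.9713)
P = B + -1.06·ex + 2.31·ey = (-1.4915,2.9881)

-1.49 2.99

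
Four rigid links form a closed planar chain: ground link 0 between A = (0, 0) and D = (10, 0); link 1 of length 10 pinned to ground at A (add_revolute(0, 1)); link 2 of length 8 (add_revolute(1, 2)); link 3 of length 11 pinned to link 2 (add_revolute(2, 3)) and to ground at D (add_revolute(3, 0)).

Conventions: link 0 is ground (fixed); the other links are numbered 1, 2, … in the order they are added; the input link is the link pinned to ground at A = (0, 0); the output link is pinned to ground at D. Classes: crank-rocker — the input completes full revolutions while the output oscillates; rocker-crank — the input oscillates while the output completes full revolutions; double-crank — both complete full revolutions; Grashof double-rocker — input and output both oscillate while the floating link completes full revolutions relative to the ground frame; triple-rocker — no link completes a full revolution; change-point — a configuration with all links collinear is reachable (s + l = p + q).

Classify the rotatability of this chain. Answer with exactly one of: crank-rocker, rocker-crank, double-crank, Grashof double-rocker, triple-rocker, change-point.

lengths: ground=10, input=10, coupler=8, output=11
sorted: s=8 (shortest), l=11 (longest), p+q=20
s + l = 19 vs p + q = 20
s + l < p + q (Grashof) with shortest = coupler link → Grashof double-rocker

Grashof double-rocker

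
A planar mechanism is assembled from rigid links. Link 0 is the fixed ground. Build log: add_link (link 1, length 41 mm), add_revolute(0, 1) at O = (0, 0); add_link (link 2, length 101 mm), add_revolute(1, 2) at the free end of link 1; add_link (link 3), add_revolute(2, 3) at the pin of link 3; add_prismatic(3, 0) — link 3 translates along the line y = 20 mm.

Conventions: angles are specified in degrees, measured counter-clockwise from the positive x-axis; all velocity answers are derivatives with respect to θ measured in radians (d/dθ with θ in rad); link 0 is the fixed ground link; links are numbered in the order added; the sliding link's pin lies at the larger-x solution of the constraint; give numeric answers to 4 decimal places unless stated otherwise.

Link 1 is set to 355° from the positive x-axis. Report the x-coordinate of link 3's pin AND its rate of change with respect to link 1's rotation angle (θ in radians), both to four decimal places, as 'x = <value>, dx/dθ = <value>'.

geometry: r = 41 mm, L = 101 mm, e = 20 mm
crank pin P = (r cos θ, r sin θ) = (40.843983, -3.573385)
h = r sin θ − e = -3.573385 − 20 = -23.573385
x = r cos θ + √(L² − h²) = 40.843983 + 98.210465 = 139.054448
dx/dθ = −r sin θ − h·r cos θ/√(L² − h²) (θ in radians; h = -23.573385) = 13.377136

x = 139.0544, dx/dθ = 13.3771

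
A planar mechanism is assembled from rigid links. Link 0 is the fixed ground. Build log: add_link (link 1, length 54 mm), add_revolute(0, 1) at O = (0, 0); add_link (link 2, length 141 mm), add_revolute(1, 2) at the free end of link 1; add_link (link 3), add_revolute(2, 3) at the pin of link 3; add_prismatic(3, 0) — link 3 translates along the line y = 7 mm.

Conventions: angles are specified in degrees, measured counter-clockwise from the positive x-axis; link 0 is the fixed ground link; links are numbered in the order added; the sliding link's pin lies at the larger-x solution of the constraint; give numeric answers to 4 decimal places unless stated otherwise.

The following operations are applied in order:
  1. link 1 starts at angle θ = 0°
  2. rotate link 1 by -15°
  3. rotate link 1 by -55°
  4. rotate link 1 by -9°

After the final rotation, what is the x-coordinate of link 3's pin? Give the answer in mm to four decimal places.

geometry: r = 54 mm, L = 141 mm, e = 7 mm; θ starts at 0°
rotate link 1 by -15°: θ ← 0° -15° = -15°
rotate link 1 by -55°: θ ← -15° -55° = -70°
rotate link 1 by -9°: θ ← -70° -9° = -79°
crank pin P = (r cos θ, r sin θ) = (10.303686, -53.007868)
h = r sin θ − e = -53.007868 − 7 = -60.007868
x = r cos θ + √(L² − h²) = 10.303686 + 127.593322 = 137.897008

137.8970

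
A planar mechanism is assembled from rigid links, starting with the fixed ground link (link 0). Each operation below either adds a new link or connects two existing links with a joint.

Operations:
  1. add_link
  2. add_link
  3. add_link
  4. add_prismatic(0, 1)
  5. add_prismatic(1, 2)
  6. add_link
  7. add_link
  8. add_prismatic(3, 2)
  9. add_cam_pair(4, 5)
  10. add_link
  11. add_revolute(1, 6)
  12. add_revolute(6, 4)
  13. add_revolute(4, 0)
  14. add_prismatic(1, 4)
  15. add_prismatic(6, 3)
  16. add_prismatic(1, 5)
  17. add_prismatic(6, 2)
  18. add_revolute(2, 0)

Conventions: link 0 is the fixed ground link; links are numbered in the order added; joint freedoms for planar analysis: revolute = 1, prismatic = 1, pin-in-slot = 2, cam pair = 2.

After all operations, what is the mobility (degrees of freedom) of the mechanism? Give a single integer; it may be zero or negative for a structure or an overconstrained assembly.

(L,J1,J2)=(1,0,0); link0 fixed
link1: (2,0,0)
link2: (3,0,0)
link3: (4,0,0)
P 0-1 [J1]: (4,1,0)
P 1-2 [J1]: (4,2,0)
link4: (5,2,0)
link5: (6,2,0)
P 3-2 [J1]: (6,3,0)
C 4-5 [J2]: (6,3,1)
link6: (7,3,1)
R 1-6 [J1]: (7,4,1)
R 6-4 [J1]: (7,5,1)
R 4-0 [J1]: (7,6,1)
P 1-4 [J1]: (7,7,1)
P 6-3 [J1]: (7,8,1)
P 1-5 [J1]: (7,9,1)
P 6-2 [J1]: (7,10,1)
R 2-0 [J1]: (7,11,1)
Grübler: 3·6 − 2·11 − 1 = -5

M = -5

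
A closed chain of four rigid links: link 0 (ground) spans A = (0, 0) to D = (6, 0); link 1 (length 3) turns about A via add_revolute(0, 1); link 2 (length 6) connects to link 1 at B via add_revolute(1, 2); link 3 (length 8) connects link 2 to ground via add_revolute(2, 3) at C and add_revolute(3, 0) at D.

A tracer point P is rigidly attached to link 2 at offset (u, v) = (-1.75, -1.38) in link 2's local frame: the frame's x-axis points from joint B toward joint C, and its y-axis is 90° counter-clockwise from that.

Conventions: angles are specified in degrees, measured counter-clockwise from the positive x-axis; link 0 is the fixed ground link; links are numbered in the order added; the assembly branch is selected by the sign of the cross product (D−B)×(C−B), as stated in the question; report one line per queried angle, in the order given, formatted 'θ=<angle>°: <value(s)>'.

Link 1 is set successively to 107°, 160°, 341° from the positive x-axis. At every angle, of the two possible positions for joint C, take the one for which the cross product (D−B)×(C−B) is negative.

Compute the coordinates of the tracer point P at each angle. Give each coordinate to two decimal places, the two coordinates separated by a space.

A=(0,0), D=(6.00,0)
θ=107°: B = A + 3.00·(cos107°, sin107°) = (-0.8771, 2.8689)
θ=107°: |BD| = 7.4515
θ=107°: circle(B,6.00) ∩ circle(D,8.00): a=1.8470, h=5.7087
θ=107°:   candidates: C₊=(3.0254,7.4264) cross=42.538; C₋=(-1.3704,-3.1108) cross=-42.538
θ=107°:   branch - wants cross < 0 → take C=(-1.3704,-3.1108) (cross=-42.538)
θ=107°: ex = (C−B)/|BC| = (-0.0822,-0.9966); ey = (0.9966,-0.0822)
θ=107°: P = B + -1.75·ex + -1.38·ey = (-2.1086,4.7264)
θ=160°: B = A + 3.00·(cos160°, sin160°) = (-2.8191, 1.0261)
θ=160°: |BD| = 8.8786
θ=160°: circle(B,6.00) ∩ circle(D,8.00): a=2.8625, h=5.2732
θ=160°:   candidates: C₊=(0.6336,5.9331) cross=46.818; C₋=(-0.5852,-4.5426) cross=-46.818
θ=160°:   branch - wants cross < 0 → take C=(-0.5852,-4.5426) (cross=-46.818)
θ=160°: ex = (C−B)/|BC| = (0.3723,-0.9281); ey = (0.9281,0.3723)
θ=160°: P = B + -1.75·ex + -1.38·ey = (-4.7514,2.1365)
θ=341°: B = A + 3.00·(cos341°, sin341°) = (2.8366, -0.9767)
θ=341°: |BD| = 3.3108
θ=341°: circle(B,6.00) ∩ circle(D,8.00): a=-2.5732, h=5.4202
θ=341°:   candidates: C₊=(-1.2211,3.4432) cross=17.945; C₋=(1.9769,-6.9148) cross=-17.945
θ=341°:   branch - wants cross < 0 → take C=(1.9769,-6.9148) (cross=-17.945)
θ=341°: ex = (C−B)/|BC| = (-0.1433,-0.9897); ey = (0.9897,-0.1433)
θ=341°: P = B + -1.75·ex + -1.38·ey = (1.7215,0.9530)

θ=107°: -2.11 4.73
θ=160°: -4.75 2.14
θ=341°: 1.72 0.95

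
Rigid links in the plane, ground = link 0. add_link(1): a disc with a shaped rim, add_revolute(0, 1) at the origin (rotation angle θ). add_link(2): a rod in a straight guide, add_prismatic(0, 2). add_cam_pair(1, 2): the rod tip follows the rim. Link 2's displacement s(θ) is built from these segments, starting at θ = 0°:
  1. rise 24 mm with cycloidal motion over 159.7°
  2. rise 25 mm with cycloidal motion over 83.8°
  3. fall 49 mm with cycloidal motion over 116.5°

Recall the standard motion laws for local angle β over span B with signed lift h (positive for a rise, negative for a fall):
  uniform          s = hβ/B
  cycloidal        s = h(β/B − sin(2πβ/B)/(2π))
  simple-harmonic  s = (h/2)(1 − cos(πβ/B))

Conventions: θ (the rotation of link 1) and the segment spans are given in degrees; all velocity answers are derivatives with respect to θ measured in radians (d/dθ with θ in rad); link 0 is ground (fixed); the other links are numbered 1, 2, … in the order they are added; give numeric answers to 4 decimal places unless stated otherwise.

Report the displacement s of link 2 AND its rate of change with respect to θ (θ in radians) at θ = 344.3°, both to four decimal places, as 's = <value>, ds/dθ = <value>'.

segment 1 (0° to 159.7°, cycloidal, h = 24) is passed completely: s = 0.0000 + (24) = 24.0000
segment 2 (159.7° to 243.5°, cycloidal, h = 25) is passed completely: s = 24.0000 + (25) = 49.0000
θ = 344.3° falls in segment 3 (243.5° to 360°, cycloidal, h = -49): β = 344.3 − 243.5 = 100.8°, B = 116.5°; Δs = -49·(0.8652 − sin(2π·0.8652)/(2π)) = -48.2387; s = 49.0000 − 48.2387 = 0.7613
velocity in seg [243.5°–360°] (cycloidal), θ in radians: β = 100.8° = 1.7593 rad, B = 116.5° = 2.0333 rad; ds/dθ = (h/B)(1 − cos(2πβ/B)) = ((-49)/2.0333)(1 − cos(2π·0.8652)) = -8.135135 mm/rad

s = 0.7613, ds/dθ = -8.1351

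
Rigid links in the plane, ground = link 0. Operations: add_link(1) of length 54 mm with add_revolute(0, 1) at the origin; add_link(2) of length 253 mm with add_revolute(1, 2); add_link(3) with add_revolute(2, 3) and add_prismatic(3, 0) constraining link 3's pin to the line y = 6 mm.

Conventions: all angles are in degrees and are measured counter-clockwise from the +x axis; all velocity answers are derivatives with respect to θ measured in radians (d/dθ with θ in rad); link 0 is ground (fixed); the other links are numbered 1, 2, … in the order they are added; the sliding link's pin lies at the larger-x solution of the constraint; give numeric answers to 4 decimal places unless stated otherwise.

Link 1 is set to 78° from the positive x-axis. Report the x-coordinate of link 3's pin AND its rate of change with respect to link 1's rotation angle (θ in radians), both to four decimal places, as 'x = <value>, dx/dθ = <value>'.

geometry: r = 54 mm, L = 253 mm, e = 6 mm
crank pin P = (r cos θ, r sin θ) = (11.227231, 52.819970)
h = r sin θ − e = 52.819970 − 6 = 46.819970
x = r cos θ + √(L² − h²) = 11.227231 + 248.630027 = 259.857258
dx/dθ = −r sin θ − h·r cos θ/√(L² − h²) (θ in radians; h = 46.819970) = -54.934191

x = 259.8573, dx/dθ = -54.9342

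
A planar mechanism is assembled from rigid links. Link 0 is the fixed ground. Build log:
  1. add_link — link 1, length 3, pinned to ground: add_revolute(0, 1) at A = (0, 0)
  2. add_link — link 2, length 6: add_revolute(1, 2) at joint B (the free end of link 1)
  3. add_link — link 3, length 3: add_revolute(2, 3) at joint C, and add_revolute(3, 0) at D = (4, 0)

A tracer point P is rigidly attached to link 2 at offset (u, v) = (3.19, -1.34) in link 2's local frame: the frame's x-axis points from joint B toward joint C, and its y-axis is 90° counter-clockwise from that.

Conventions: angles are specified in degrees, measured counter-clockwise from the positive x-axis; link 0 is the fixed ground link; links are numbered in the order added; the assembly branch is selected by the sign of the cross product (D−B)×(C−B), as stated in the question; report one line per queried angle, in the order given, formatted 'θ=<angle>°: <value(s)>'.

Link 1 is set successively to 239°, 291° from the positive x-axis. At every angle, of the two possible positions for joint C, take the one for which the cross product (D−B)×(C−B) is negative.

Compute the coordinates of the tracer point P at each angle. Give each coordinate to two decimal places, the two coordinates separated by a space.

A=(0,0), D=(4.00,0)
θ=239°: B = A + 3.00·(cos239°, sin239°) = (-1.5451, -2.5715)
θ=239°: |BD| = 6.1124
θ=239°: circle(B,6.00) ∩ circle(D,3.00): a=5.2648, h=2.8778
θ=239°:   candidates: C₊=(2.0204,2.2542) cross=17.590; C₋=(4.4418,-2.9673) cross=-17.590
θ=239°:   branch - wants cross < 0 → take C=(4.4418,-2.9673) (cross=-17.590)
θ=239°: ex = (C−B)/|BC| = (0.9978,-0.0660); ey = (0.0660,0.9978)
θ=239°: P = B + 3.19·ex + -1.34·ey = (1.5495,-4.1190)
θ=291°: B = A + 3.00·(cos291°, sin291°) = (1.0751, -2.8007)
θ=291°: |BD| = 4.0496
θ=291°: circle(B,6.00) ∩ circle(D,3.00): a=5.3585, h=2.6994
θ=291°:   candidates: C₊=(3.0784,2.8549) cross=10.932; C₋=(6.8123,-1.0445) cross=-10.932
θ=291°:   branch - wants cross < 0 → take C=(6.8123,-1.0445) (cross=-10.932)
θ=291°: ex = (C−B)/|BC| = (0.9562,0.2927); ey = (-0.2927,0.9562)
θ=291°: P = B + 3.19·ex + -1.34·ey = (4.5176,-3.1483)

θ=239°: 1.55 -4.12
θ=291°: 4.52 -3.15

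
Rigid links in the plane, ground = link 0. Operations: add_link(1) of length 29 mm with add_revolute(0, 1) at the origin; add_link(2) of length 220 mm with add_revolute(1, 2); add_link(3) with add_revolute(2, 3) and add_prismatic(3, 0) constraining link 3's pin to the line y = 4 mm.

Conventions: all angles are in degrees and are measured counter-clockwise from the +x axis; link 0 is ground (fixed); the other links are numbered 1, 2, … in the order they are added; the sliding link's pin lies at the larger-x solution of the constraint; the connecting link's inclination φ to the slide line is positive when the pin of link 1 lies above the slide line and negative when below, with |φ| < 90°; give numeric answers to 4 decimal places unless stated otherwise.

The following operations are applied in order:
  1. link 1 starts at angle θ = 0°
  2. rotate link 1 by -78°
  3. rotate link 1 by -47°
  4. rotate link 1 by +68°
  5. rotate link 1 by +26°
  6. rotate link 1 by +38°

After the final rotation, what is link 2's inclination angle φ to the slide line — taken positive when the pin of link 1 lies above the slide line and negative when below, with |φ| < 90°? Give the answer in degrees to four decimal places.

geometry: r = 29 mm, L = 220 mm, e = 4 mm; θ starts at 0°
rotate link 1 by -78°: θ ← 0° -78° = -78°
rotate link 1 by -47°: θ ← -78° -47° = -125°
rotate link 1 by +68°: θ ← -125° +68° = -57°
rotate link 1 by +26°: θ ← -57° +26° = -31°
rotate link 1 by +38°: θ ← -31° +38° = 7°
h = r sin θ − e = 3.534211 − 4 = -0.465789
sin φ = h / L = -0.465789 / 220 = -0.00211722
φ = arcsin(-0.00211722) = -0.121308°

-0.1213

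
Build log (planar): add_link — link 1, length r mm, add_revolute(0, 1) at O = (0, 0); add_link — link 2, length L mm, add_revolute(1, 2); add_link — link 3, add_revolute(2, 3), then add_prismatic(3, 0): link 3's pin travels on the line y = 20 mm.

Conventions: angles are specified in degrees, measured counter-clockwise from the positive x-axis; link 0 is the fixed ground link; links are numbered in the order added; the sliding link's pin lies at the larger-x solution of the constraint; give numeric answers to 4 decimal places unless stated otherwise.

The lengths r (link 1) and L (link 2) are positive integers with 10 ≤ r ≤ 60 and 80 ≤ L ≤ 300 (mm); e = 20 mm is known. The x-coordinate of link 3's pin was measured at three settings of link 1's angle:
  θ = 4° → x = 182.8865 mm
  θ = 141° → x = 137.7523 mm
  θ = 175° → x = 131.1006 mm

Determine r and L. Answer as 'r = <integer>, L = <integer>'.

constraint per measurement: (x − r cos θ)² + (r sin θ − e)² = L²
subtracting the θ₁ and θ₂ equations cancels the r² and L² terms:
r = (x₁² − x₂²) / (2[(x₁cos θ₁ + e sin θ₁) − (x₂cos θ₂ + e sin θ₂)]) = 26.0000 → r = 26
L² = (x₁ − r cos θ₁)² + (r sin θ₁ − e)² = 24963.9933 → L = 158.0000 → L = 158
check at θ₃=175°: x = 131.1006 (printed 131.1006) ✓

r = 26, L = 158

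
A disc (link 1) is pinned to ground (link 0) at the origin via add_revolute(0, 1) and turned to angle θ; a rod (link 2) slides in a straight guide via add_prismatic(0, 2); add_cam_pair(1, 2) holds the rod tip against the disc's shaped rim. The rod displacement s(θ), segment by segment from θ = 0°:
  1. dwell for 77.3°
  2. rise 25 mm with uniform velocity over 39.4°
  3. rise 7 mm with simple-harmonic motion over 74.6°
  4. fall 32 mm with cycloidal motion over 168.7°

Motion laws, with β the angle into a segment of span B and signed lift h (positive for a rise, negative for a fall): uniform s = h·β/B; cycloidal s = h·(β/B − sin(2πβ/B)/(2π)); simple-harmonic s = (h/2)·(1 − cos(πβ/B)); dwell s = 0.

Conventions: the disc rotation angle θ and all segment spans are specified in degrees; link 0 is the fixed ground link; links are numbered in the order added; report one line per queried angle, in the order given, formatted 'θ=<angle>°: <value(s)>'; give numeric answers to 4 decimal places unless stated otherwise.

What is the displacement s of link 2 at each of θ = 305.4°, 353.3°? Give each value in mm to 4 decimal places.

segment 1 (0° to 77.3°, dwell): s unchanged at 0.0000
segment 2 (77.3° to 116.7°, uniform, h = 25) is passed completely: s = 0.0000 + (25) = 25.0000
segment 3 (116.7° to 191.3°, simple-harmonic, h = 7) is passed completely: s = 25.0000 + (7) = 32.0000
θ = 305.4° falls in segment 4 (191.3° to 360°, cycloidal, h = -32): β = 305.4 − 191.3 = 114.1°, B = 168.7°; Δs = -32·(0.6763 − sin(2π·0.6763)/(2π)) = -26.2004; s = 32.0000 − 26.2004 = 5.7996
θ = 353.3° falls in segment 4 (191.3° to 360°, cycloidal, h = -32): β = 353.3 − 191.3 = 162°, B = 168.7°; Δs = -32·(0.9603 − sin(2π·0.9603)/(2π)) = -31.9869; s = 32.0000 − 31.9869 = 0.0131

θ=305.4°: 5.7996
θ=353.3°: 0.0131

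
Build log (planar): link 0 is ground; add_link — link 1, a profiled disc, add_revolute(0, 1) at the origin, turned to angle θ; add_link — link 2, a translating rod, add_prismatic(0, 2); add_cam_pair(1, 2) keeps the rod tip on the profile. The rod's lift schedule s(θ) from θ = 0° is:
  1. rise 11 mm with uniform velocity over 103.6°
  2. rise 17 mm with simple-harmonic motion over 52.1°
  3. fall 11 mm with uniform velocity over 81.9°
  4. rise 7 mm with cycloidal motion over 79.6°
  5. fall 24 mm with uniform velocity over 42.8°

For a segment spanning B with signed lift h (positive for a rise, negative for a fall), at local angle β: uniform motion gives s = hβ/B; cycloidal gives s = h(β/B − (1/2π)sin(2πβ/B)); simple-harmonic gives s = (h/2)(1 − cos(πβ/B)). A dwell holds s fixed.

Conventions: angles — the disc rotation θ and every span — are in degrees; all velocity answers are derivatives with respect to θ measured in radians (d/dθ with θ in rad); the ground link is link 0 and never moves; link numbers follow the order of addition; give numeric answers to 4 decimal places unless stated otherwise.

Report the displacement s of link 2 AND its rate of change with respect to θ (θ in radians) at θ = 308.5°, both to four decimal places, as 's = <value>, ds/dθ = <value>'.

seg 1 [0°–103.6°] uniform, h=11: full span → s += 11 → s = 11.0000
seg 2 [103.6°–155.7°] simple-harmonic, h=17: full span → s += 17 → s = 28.0000
seg 3 [155.7°–237.6°] uniform, h=-11: full span → s += -11 → s = 17.0000
seg 4 [237.6°–317.2°] cycloidal, h=7: θ=308.5° here. β=70.9, B=79.6. 7·(0.8907 − sin(2π·0.8907)/(2π)) = 6.9413 → s = 23.9413
velocity in seg [237.6°–317.2°] (cycloidal), θ in radians: β = 70.9° = 1.2374 rad, B = 79.6° = 1.3893 rad; ds/dθ = (h/B)(1 − cos(2πβ/B)) = (7/1.3893)(1 − cos(2π·0.8907)) = 1.142127 mm/rad

s = 23.9413, ds/dθ = 1.1421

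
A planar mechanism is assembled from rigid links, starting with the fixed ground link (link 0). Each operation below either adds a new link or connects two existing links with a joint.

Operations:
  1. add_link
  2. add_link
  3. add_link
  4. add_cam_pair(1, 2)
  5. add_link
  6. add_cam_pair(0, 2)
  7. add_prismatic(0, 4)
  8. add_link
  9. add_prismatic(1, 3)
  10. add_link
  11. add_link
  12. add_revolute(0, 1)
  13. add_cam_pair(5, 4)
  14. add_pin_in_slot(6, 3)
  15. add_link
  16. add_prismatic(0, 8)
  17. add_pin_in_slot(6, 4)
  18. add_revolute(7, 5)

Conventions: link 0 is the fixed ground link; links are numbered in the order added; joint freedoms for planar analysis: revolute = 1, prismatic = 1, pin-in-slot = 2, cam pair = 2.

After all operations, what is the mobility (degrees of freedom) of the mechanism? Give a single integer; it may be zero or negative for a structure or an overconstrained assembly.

link 0 = ground. State L|J1|J2 = 1|0|0
+link1  2|0|0
+link2  3|0|0
+link3  4|0|0
C(1,2) f=2→J2  4|0|1
+link4  5|0|1
C(0,2) f=2→J2  5|0|2
P(0,4) f=1→J1  5|1|2
+link5  6|1|2
P(1,3) f=1→J1  6|2|2
+link6  7|2|2
+link7  8|2|2
R(0,1) f=1→J1  8|3|2
C(5,4) f=2→J2  8|3|3
PS(6,3) f=2→J2  8|3|4
+link8  9|3|4
P(0,8) f=1→J1  9|4|4
PS(6,4) f=2→J2  9|4|5
R(7,5) f=1→J1  9|5|5
M = 3(9−1)−2·5−5 = 24−10−5 = 9

M = 9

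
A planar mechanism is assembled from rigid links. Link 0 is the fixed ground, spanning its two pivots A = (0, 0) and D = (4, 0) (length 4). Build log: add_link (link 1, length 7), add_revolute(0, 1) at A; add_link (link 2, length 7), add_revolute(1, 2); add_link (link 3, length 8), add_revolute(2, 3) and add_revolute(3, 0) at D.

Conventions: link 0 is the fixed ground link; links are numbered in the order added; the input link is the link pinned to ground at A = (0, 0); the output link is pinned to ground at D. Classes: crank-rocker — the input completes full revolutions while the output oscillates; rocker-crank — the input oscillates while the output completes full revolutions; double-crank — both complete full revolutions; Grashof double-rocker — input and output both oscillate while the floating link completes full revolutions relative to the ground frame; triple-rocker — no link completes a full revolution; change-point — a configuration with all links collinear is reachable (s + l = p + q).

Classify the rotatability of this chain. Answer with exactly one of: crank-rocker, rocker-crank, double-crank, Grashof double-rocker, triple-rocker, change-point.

lengths: ground=4, input=7, coupler=7, output=8
sorted: s=4 (shortest), l=8 (longest), p+q=14
s + l = 12 vs p + q = 14
s + l < p + q (Grashof) with shortest = ground link → double-crank

double-crank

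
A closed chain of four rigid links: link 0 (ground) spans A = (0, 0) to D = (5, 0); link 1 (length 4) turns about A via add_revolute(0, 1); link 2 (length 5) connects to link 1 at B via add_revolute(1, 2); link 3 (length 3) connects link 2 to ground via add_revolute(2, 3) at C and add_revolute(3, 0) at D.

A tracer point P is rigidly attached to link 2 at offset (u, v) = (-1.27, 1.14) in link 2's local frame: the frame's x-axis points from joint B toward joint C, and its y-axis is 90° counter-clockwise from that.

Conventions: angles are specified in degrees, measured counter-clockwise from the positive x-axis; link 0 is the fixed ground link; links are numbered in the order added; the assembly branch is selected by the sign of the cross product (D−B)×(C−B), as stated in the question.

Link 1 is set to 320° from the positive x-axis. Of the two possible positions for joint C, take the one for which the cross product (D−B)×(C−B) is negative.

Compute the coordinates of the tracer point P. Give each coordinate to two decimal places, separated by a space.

A=(0,0), D=(5.00,0)
B = A + 4.00·(cos320°, sin320°) = (3.0642, -2.5712)
|BD| = 3.2184
circle(B,5.00) ∩ circle(D,3.00): a=4.0949, h=2.8691
  candidates: C₊=(3.2351,2.4259) cross=9.234; C₋=(7.8193,-1.0255) cross=-9.234
  branch - wants cross < 0 → take C=(7.8193,-1.0255) (cross=-9.234)
ex = (C−B)/|BC| = (0.9510,0.3091); ey = (-0.3091,0.9510)
P = B + -1.27·ex + 1.14·ey = (1.5040,-1.8796)

1.50 -1.88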